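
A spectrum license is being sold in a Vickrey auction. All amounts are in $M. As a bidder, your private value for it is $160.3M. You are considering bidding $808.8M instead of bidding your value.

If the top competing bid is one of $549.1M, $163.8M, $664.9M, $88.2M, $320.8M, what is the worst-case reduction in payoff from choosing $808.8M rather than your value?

$504.6M

$549.1M: truthful gives $0M, deviation gives −$388.8M → loss $388.8M.
$163.8M: truthful gives $0M, deviation gives −$3.5M → loss $3.5M.
$664.9M: truthful gives $0M, deviation gives −$504.6M → loss $504.6M.
$88.2M: same outcome either way → loss $0M.
$320.8M: truthful gives $0M, deviation gives −$160.5M → loss $160.5M.
Maximum loss: $504.6M.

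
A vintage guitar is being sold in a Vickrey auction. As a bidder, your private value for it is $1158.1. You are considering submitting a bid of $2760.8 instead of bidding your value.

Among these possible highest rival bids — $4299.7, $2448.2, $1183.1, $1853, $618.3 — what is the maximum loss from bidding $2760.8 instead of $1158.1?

$1290.1

$4299.7: same outcome either way → loss $0.
$2448.2: truthful gives $0, deviation gives −$1290.1 → loss $1290.1.
$1183.1: truthful gives $0, deviation gives −$25 → loss $25.
$1853: truthful gives $0, deviation gives −$694.9 → loss $694.9.
$618.3: same outcome either way → loss $0.
Maximum loss: $1290.1.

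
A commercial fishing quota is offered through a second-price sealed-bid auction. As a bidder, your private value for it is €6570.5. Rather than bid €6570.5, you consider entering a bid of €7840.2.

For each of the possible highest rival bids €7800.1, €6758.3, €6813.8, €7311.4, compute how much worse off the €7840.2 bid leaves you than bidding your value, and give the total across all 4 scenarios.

The deviation costs you only when the competing bid falls strictly between €6570.5 and €7840.2; elsewhere both bids give the same outcome.
€7800.1: truthful payoff €0, deviation payoff −€1229.6 → loss €1229.6.
€6758.3: truthful payoff €0, deviation payoff −€187.8 → loss €187.8.
€6813.8: truthful payoff €0, deviation payoff −€243.3 → loss €243.3.
€7311.4: truthful payoff €0, deviation payoff −€740.9 → loss €740.9.
Total loss = €1229.6 + €187.8 + €243.3 + €740.9 = €2401.6.

€2401.6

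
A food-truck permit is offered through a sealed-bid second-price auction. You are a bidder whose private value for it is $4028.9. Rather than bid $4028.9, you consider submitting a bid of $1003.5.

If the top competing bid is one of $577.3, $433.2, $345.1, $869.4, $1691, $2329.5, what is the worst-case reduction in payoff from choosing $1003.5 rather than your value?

$2337.9

$577.3: same outcome either way → loss $0.
$433.2: same outcome either way → loss $0.
$345.1: same outcome either way → loss $0.
$869.4: same outcome either way → loss $0.
$1691: truthful gives $2337.9, deviation gives $0 → loss $2337.9.
$2329.5: truthful gives $1699.4, deviation gives $0 → loss $1699.4.
Maximum loss: $2337.9.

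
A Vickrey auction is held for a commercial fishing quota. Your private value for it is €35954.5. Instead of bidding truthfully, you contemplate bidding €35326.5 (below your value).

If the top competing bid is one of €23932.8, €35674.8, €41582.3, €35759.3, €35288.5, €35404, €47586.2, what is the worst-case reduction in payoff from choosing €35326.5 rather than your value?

€23932.8: same outcome either way → loss €0.
€35674.8: truthful gives €279.7, deviation gives €0 → loss €279.7.
€41582.3: same outcome either way → loss €0.
€35759.3: truthful gives €195.2, deviation gives €0 → loss €195.2.
€35288.5: same outcome either way → loss €0.
€35404: truthful gives €550.5, deviation gives €0 → loss €550.5.
€47586.2: same outcome either way → loss €0.
Maximum loss: €550.5.

€550.5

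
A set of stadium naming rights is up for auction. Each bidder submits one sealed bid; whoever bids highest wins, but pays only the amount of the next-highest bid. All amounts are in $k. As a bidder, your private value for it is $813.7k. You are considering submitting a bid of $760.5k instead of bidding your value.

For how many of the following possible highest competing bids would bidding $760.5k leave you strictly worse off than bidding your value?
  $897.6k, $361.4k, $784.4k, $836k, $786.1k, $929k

2

The deviation hurts exactly when the highest competing bid lies strictly between $760.5k and $813.7k — underbidding then forfeits a profitable win.
$897.6k: above both → same outcome either way.
$361.4k: below both → same outcome either way.
$784.4k: inside the interval → strictly worse (loss $29.3k).
$836k: above both → same outcome either way.
$786.1k: inside the interval → strictly worse (loss $27.6k).
$929k: above both → same outcome either way.
Count: 2.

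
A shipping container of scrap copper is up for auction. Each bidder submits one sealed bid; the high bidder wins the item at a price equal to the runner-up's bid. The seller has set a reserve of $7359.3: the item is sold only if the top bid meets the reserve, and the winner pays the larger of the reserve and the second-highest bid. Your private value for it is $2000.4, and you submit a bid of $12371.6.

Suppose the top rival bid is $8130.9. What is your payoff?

−$6130.5

Your bid $12371.6 is the highest and exceeds the reserve.
Price = max(second-highest bid, reserve) = max($8130.9, $7359.3) = $8130.9.
Payoff = $2000.4 − $8130.9 = −$6130.5.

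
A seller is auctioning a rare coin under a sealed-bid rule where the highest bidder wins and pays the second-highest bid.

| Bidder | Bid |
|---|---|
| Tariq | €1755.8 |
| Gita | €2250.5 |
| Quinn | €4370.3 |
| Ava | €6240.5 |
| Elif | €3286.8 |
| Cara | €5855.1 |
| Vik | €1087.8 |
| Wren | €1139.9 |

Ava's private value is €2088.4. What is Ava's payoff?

−€3766.7

Highest bid: Ava at €6240.5, so Ava wins.
Second-highest bid: Cara at €5855.1 — that is the price the winner pays.
Ava's payoff = value − price = €2088.4 − €5855.1 = −€3766.7.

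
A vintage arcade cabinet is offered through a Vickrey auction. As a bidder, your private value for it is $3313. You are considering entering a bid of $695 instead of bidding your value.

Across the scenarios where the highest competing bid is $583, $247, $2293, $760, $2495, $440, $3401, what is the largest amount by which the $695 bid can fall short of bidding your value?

$2553

$583: same outcome either way → loss $0.
$247: same outcome either way → loss $0.
$2293: truthful gives $1020, deviation gives $0 → loss $1020.
$760: truthful gives $2553, deviation gives $0 → loss $2553.
$2495: truthful gives $818, deviation gives $0 → loss $818.
$440: same outcome either way → loss $0.
$3401: same outcome either way → loss $0.
Maximum loss: $2553.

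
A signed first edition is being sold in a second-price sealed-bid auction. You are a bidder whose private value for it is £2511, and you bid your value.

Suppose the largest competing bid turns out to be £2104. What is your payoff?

£407

Your bid £2511 exceeds the highest competing bid £2104, so you win.
In a second-price auction the winner pays the second-highest bid, £2104.
Payoff = value − price = £2511 − £2104 = £407.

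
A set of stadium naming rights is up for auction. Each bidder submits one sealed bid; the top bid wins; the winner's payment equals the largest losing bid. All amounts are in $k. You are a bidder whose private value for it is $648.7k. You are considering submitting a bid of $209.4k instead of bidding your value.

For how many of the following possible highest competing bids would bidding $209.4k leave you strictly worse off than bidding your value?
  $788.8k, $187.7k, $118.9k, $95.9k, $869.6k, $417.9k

1

The deviation hurts exactly when the highest competing bid lies strictly between $209.4k and $648.7k — underbidding then forfeits a profitable win.
$788.8k: above both → same outcome either way.
$187.7k: below both → same outcome either way.
$118.9k: below both → same outcome either way.
$95.9k: below both → same outcome either way.
$869.6k: above both → same outcome either way.
$417.9k: inside the interval → strictly worse (loss $230.8k).
Count: 1.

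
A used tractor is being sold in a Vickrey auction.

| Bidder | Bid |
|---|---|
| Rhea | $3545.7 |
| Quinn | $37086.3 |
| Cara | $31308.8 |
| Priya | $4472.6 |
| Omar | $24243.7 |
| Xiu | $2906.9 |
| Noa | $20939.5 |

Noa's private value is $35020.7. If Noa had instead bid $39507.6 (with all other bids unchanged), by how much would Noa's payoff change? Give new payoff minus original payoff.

−$2065.6

The highest bid among the other bidders is $37086.3; Noa's bid doesn't change that.
Original bid $20939.5: Noa is not highest (top rival bid is $37086.3); payoff $0.
Alternative bid $39507.6: Noa is highest, pays the top rival bid $37086.3; payoff $35020.7 − $37086.3 = −$2065.6.
Change in payoff = −$2065.6 − ($0) = −$2065.6.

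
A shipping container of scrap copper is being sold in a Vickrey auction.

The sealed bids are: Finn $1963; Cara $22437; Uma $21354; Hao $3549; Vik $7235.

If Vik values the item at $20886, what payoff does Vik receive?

Highest bid: Cara at $22437, so Cara wins.
Second-highest bid: Uma at $21354 — that is the price the winner pays.
Vik did not win, so Vik pays nothing and receives nothing: payoff $0.

$0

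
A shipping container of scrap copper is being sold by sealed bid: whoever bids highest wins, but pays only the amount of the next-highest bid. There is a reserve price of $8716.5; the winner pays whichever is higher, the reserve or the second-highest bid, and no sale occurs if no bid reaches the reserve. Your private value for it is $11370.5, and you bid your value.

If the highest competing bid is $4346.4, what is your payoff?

Your bid $11370.5 is the highest and exceeds the reserve.
Price = max(second-highest bid, reserve) = max($4346.4, $8716.5) = $8716.5.
Payoff = $11370.5 − $8716.5 = $2654.

$2654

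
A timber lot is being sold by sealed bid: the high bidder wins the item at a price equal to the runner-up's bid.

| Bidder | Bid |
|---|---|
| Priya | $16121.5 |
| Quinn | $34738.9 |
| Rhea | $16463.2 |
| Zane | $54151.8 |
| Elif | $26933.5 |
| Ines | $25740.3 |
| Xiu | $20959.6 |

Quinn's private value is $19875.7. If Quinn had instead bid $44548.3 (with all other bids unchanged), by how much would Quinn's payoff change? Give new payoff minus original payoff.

$0

The highest bid among the other bidders is $54151.8; Quinn's bid doesn't change that.
Original bid $34738.9: Quinn is not highest (top rival bid is $54151.8); payoff $0.
Alternative bid $44548.3: Quinn is not highest (top rival bid is $54151.8); payoff $0.
Change in payoff = $0 − ($0) = $0.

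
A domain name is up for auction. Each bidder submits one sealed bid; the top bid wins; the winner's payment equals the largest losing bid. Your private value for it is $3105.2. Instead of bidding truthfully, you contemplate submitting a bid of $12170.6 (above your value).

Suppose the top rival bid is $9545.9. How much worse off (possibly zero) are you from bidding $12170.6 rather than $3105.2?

Bidding your value $3105.2: you lose (since $3105.2 < $9545.9). Payoff $0.
Bidding $12170.6: you win and pay $9545.9. Payoff $3105.2 − $9545.9 = −$6440.7.
The competing bid $9545.9 lies between your value and your inflated bid, so overbidding wins an item priced above your value.
Loss from deviating = $0 − (−$6440.7) = $6440.7.

$6440.7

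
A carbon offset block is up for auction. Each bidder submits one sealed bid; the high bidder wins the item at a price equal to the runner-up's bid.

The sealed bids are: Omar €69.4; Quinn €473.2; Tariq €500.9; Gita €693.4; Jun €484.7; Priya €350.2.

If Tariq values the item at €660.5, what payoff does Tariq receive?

€0

Highest bid: Gita at €693.4, so Gita wins.
Second-highest bid: Tariq at €500.9 — that is the price the winner pays.
Tariq did not win, so Tariq pays nothing and receives nothing: payoff €0.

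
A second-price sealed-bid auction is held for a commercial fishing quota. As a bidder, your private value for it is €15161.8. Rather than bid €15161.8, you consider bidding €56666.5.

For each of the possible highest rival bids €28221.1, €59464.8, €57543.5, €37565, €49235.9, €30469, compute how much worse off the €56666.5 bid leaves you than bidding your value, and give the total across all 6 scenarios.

The deviation costs you only when the competing bid falls strictly between €15161.8 and €56666.5; elsewhere both bids give the same outcome.
€28221.1: truthful payoff €0, deviation payoff −€13059.3 → loss €13059.3.
€59464.8: outcomes coincide → loss €0.
€57543.5: outcomes coincide → loss €0.
€37565: truthful payoff €0, deviation payoff −€22403.2 → loss €22403.2.
€49235.9: truthful payoff €0, deviation payoff −€34074.1 → loss €34074.1.
€30469: truthful payoff €0, deviation payoff −€15307.2 → loss €15307.2.
Total loss = €13059.3 + €22403.2 + €34074.1 + €15307.2 = €84843.8.

€84843.8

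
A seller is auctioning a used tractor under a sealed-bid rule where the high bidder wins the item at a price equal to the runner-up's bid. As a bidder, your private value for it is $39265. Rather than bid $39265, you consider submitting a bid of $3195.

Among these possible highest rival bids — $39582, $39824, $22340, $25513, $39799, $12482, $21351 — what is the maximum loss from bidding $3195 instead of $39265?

$26783

$39582: same outcome either way → loss $0.
$39824: same outcome either way → loss $0.
$22340: truthful gives $16925, deviation gives $0 → loss $16925.
$25513: truthful gives $13752, deviation gives $0 → loss $13752.
$39799: same outcome either way → loss $0.
$12482: truthful gives $26783, deviation gives $0 → loss $26783.
$21351: truthful gives $17914, deviation gives $0 → loss $17914.
Maximum loss: $26783.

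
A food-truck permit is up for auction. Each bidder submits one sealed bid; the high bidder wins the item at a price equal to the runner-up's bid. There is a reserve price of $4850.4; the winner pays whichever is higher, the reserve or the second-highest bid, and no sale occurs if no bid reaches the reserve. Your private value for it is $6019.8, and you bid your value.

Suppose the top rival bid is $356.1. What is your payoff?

$1169.4

Your bid $6019.8 is the highest and exceeds the reserve.
Price = max(second-highest bid, reserve) = max($356.1, $4850.4) = $4850.4.
Payoff = $6019.8 − $4850.4 = $1169.4.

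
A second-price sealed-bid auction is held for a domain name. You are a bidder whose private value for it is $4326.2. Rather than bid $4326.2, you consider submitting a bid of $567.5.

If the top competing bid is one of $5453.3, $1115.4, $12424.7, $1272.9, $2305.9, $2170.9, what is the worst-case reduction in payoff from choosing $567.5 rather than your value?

$3210.8

$5453.3: same outcome either way → loss $0.
$1115.4: truthful gives $3210.8, deviation gives $0 → loss $3210.8.
$12424.7: same outcome either way → loss $0.
$1272.9: truthful gives $3053.3, deviation gives $0 → loss $3053.3.
$2305.9: truthful gives $2020.3, deviation gives $0 → loss $2020.3.
$2170.9: truthful gives $2155.3, deviation gives $0 → loss $2155.3.
Maximum loss: $3210.8.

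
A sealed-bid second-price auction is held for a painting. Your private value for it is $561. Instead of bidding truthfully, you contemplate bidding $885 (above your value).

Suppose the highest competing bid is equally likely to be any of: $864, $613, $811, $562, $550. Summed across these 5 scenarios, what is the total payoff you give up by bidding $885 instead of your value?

$606

The deviation costs you only when the competing bid falls strictly between $561 and $885; elsewhere both bids give the same outcome.
$864: truthful payoff $0, deviation payoff −$303 → loss $303.
$613: truthful payoff $0, deviation payoff −$52 → loss $52.
$811: truthful payoff $0, deviation payoff −$250 → loss $250.
$562: truthful payoff $0, deviation payoff −$1 → loss $1.
$550: outcomes coincide → loss $0.
Total loss = $303 + $52 + $250 + $1 = $606.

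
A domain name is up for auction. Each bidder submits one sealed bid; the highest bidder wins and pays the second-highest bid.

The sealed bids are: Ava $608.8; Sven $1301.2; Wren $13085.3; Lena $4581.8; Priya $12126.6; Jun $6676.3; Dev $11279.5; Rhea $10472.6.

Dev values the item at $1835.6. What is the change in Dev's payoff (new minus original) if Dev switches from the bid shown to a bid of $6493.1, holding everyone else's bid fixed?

The highest bid among the other bidders is $13085.3; Dev's bid doesn't change that.
Original bid $11279.5: Dev is not highest (top rival bid is $13085.3); payoff $0.
Alternative bid $6493.1: Dev is not highest (top rival bid is $13085.3); payoff $0.
Change in payoff = $0 − ($0) = $0.

$0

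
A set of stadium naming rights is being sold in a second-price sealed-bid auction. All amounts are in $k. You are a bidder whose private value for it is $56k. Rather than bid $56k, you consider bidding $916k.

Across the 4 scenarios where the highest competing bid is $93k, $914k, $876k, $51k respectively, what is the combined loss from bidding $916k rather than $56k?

$1715k

The deviation costs you only when the competing bid falls strictly between $56k and $916k; elsewhere both bids give the same outcome.
$93k: truthful payoff $0k, deviation payoff −$37k → loss $37k.
$914k: truthful payoff $0k, deviation payoff −$858k → loss $858k.
$876k: truthful payoff $0k, deviation payoff −$820k → loss $820k.
$51k: outcomes coincide → loss $0k.
Total loss = $37k + $858k + $820k = $1715k.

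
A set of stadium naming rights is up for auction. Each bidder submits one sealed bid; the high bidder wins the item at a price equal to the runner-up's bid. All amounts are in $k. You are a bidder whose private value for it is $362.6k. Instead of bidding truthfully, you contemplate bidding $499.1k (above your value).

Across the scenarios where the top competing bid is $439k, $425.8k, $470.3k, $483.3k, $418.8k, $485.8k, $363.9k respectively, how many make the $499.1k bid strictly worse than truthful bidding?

The deviation hurts exactly when the highest competing bid lies strictly between $362.6k and $499.1k — overbidding then wins at a price above your value.
$439k: inside the interval → strictly worse (loss $76.4k).
$425.8k: inside the interval → strictly worse (loss $63.2k).
$470.3k: inside the interval → strictly worse (loss $107.7k).
$483.3k: inside the interval → strictly worse (loss $120.7k).
$418.8k: inside the interval → strictly worse (loss $56.2k).
$485.8k: inside the interval → strictly worse (loss $123.2k).
$363.9k: inside the interval → strictly worse (loss $1.3k).
Count: 7.

7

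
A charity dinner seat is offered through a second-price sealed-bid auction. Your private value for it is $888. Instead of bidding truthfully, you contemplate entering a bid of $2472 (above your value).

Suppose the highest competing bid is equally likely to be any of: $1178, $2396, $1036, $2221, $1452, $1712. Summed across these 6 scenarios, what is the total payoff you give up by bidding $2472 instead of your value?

$4667

The deviation costs you only when the competing bid falls strictly between $888 and $2472; elsewhere both bids give the same outcome.
$1178: truthful payoff $0, deviation payoff −$290 → loss $290.
$2396: truthful payoff $0, deviation payoff −$1508 → loss $1508.
$1036: truthful payoff $0, deviation payoff −$148 → loss $148.
$2221: truthful payoff $0, deviation payoff −$1333 → loss $1333.
$1452: truthful payoff $0, deviation payoff −$564 → loss $564.
$1712: truthful payoff $0, deviation payoff −$824 → loss $824.
Total loss = $290 + $1508 + $148 + $1333 + $564 + $824 = $4667.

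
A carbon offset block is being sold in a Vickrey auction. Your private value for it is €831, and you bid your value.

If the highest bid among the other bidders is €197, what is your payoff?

Your bid €831 exceeds the highest competing bid €197, so you win.
In a second-price auction the winner pays the second-highest bid, €197.
Payoff = value − price = €831 − €197 = €634.

€634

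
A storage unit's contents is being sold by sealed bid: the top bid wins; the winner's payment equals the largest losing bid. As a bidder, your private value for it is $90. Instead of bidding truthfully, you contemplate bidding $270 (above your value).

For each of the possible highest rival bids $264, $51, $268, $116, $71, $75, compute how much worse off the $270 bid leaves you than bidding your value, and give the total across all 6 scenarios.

$378

The deviation costs you only when the competing bid falls strictly between $90 and $270; elsewhere both bids give the same outcome.
$264: truthful payoff $0, deviation payoff −$174 → loss $174.
$51: outcomes coincide → loss $0.
$268: truthful payoff $0, deviation payoff −$178 → loss $178.
$116: truthful payoff $0, deviation payoff −$26 → loss $26.
$71: outcomes coincide → loss $0.
$75: outcomes coincide → loss $0.
Total loss = $174 + $178 + $26 = $378.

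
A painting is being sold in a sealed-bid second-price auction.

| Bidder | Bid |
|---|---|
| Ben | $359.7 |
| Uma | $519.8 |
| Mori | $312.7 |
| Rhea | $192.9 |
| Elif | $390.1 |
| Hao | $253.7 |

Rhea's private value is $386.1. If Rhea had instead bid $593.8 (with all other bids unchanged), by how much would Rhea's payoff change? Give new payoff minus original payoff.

−$133.7

The highest bid among the other bidders is $519.8; Rhea's bid doesn't change that.
Original bid $192.9: Rhea is not highest (top rival bid is $519.8); payoff $0.
Alternative bid $593.8: Rhea is highest, pays the top rival bid $519.8; payoff $386.1 − $519.8 = −$133.7.
Change in payoff = −$133.7 − ($0) = −$133.7.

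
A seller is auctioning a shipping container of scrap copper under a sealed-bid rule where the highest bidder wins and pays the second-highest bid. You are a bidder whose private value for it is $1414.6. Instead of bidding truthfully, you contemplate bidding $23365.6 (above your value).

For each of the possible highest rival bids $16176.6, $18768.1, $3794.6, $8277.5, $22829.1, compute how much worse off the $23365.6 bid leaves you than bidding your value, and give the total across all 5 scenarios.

$62772.9

The deviation costs you only when the competing bid falls strictly between $1414.6 and $23365.6; elsewhere both bids give the same outcome.
$16176.6: truthful payoff $0, deviation payoff −$14762 → loss $14762.
$18768.1: truthful payoff $0, deviation payoff −$17353.5 → loss $17353.5.
$3794.6: truthful payoff $0, deviation payoff −$2380 → loss $2380.
$8277.5: truthful payoff $0, deviation payoff −$6862.9 → loss $6862.9.
$22829.1: truthful payoff $0, deviation payoff −$21414.5 → loss $21414.5.
Total loss = $14762 + $17353.5 + $2380 + $6862.9 + $21414.5 = $62772.9.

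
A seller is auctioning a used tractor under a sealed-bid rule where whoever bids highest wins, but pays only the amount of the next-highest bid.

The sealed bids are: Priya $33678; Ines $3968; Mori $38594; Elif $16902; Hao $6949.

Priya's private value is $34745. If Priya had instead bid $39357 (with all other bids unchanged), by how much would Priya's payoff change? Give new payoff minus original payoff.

The highest bid among the other bidders is $38594; Priya's bid doesn't change that.
Original bid $33678: Priya is not highest (top rival bid is $38594); payoff $0.
Alternative bid $39357: Priya is highest, pays the top rival bid $38594; payoff $34745 − $38594 = −$3849.
Change in payoff = −$3849 − ($0) = −$3849.

−$3849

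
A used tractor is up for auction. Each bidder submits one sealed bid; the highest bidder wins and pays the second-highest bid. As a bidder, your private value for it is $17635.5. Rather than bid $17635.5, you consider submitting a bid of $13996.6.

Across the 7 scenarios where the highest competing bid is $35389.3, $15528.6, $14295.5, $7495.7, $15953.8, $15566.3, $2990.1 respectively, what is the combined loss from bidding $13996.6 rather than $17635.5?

$9197.8

The deviation costs you only when the competing bid falls strictly between $13996.6 and $17635.5; elsewhere both bids give the same outcome.
$35389.3: outcomes coincide → loss $0.
$15528.6: truthful payoff $2106.9, deviation payoff $0 → loss $2106.9.
$14295.5: truthful payoff $3340, deviation payoff $0 → loss $3340.
$7495.7: outcomes coincide → loss $0.
$15953.8: truthful payoff $1681.7, deviation payoff $0 → loss $1681.7.
$15566.3: truthful payoff $2069.2, deviation payoff $0 → loss $2069.2.
$2990.1: outcomes coincide → loss $0.
Total loss = $2106.9 + $3340 + $1681.7 + $2069.2 = $9197.8.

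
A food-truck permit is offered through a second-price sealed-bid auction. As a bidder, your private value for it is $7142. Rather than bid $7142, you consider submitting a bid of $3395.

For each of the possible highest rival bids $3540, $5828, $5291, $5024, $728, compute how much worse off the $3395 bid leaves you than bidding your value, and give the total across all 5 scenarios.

$8885

The deviation costs you only when the competing bid falls strictly between $3395 and $7142; elsewhere both bids give the same outcome.
$3540: truthful payoff $3602, deviation payoff $0 → loss $3602.
$5828: truthful payoff $1314, deviation payoff $0 → loss $1314.
$5291: truthful payoff $1851, deviation payoff $0 → loss $1851.
$5024: truthful payoff $2118, deviation payoff $0 → loss $2118.
$728: outcomes coincide → loss $0.
Total loss = $3602 + $1314 + $1851 + $2118 = $8885.
Because the price is fixed by the runner-up's bid, deviating from your value can only change a good outcome into a bad one — never the reverse.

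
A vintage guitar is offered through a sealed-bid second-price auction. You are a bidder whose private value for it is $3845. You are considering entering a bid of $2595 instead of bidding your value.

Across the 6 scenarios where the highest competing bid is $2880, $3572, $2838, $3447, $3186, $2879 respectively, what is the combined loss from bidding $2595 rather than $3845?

$4268

The deviation costs you only when the competing bid falls strictly between $2595 and $3845; elsewhere both bids give the same outcome.
$2880: truthful payoff $965, deviation payoff $0 → loss $965.
$3572: truthful payoff $273, deviation payoff $0 → loss $273.
$2838: truthful payoff $1007, deviation payoff $0 → loss $1007.
$3447: truthful payoff $398, deviation payoff $0 → loss $398.
$3186: truthful payoff $659, deviation payoff $0 → loss $659.
$2879: truthful payoff $966, deviation payoff $0 → loss $966.
Total loss = $965 + $273 + $1007 + $398 + $659 + $966 = $4268.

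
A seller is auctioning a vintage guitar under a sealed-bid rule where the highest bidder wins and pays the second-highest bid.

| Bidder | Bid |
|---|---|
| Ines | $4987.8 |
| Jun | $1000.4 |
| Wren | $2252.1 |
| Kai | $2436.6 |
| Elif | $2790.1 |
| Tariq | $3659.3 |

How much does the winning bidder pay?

Highest bid: Ines at $4987.8, so Ines wins.
Second-highest bid: Tariq at $3659.3 — that is the price the winner pays.

$3659.3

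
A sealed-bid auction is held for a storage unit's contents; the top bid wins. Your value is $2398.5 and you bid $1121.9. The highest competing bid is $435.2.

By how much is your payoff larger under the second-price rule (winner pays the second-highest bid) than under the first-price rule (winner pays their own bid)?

You have the highest bid, so you win under either rule.
Second-price: pay $435.2 → payoff $1963.3.
First-price: pay your own bid $1121.9 → payoff $1276.6.
Difference = $1963.3 − ($1276.6) = $686.7.

$686.7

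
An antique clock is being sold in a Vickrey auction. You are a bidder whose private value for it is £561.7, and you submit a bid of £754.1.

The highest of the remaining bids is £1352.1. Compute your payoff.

Your bid £754.1 is below the highest competing bid £1352.1, so you lose.
A losing bidder pays nothing and receives nothing: payoff = £0.

£0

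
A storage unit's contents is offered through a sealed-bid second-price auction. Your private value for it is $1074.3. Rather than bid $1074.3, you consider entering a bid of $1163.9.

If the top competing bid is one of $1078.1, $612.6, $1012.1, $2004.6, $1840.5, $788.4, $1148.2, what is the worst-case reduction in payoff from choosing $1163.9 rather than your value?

$1078.1: truthful gives $0, deviation gives −$3.8 → loss $3.8.
$612.6: same outcome either way → loss $0.
$1012.1: same outcome either way → loss $0.
$2004.6: same outcome either way → loss $0.
$1840.5: same outcome either way → loss $0.
$788.4: same outcome either way → loss $0.
$1148.2: truthful gives $0, deviation gives −$73.9 → loss $73.9.
Maximum loss: $73.9.

$73.9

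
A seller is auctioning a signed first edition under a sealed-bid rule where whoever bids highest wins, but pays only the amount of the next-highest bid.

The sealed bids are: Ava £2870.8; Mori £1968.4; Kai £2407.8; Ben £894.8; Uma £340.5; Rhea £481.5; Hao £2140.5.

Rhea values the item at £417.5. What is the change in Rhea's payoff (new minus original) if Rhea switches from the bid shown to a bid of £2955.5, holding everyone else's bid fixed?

−£2453.3

The highest bid among the other bidders is £2870.8; Rhea's bid doesn't change that.
Original bid £481.5: Rhea is not highest (top rival bid is £2870.8); payoff £0.
Alternative bid £2955.5: Rhea is highest, pays the top rival bid £2870.8; payoff £417.5 − £2870.8 = −£2453.3.
Change in payoff = −£2453.3 − (£0) = −£2453.3.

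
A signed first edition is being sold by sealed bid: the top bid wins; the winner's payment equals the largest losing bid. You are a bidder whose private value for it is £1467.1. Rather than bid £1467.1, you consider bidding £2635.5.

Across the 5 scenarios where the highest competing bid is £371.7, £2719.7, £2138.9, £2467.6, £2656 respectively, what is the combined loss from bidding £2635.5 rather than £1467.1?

The deviation costs you only when the competing bid falls strictly between £1467.1 and £2635.5; elsewhere both bids give the same outcome.
£371.7: outcomes coincide → loss £0.
£2719.7: outcomes coincide → loss £0.
£2138.9: truthful payoff £0, deviation payoff −£671.8 → loss £671.8.
£2467.6: truthful payoff £0, deviation payoff −£1000.5 → loss £1000.5.
£2656: outcomes coincide → loss £0.
Total loss = £671.8 + £1000.5 = £1672.3.

£1672.3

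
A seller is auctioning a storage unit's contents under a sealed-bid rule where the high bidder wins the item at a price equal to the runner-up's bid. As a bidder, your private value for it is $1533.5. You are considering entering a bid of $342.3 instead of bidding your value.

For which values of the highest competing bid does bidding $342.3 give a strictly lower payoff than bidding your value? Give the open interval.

If the competing bid is below $342.3, both bids win at the same price — no difference.
If it is above $1533.5, both bids lose — no difference.
If it lies strictly between $342.3 and $1533.5, bidding your value wins at a price below your value (positive payoff) while bidding $342.3 loses (payoff 0).
So the deviation strictly hurts on the open interval ($342.3, $1533.5).
Because the price is fixed by the runner-up's bid, deviating from your value can only change a good outcome into a bad one — never the reverse.

($342.3, $1533.5)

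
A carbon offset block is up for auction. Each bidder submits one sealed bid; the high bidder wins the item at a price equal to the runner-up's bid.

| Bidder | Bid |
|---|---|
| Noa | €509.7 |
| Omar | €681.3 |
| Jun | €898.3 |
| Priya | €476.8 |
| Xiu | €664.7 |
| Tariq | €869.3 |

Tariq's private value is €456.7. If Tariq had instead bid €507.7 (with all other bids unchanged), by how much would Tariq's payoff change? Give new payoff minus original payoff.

€0

The highest bid among the other bidders is €898.3; Tariq's bid doesn't change that.
Original bid €869.3: Tariq is not highest (top rival bid is €898.3); payoff €0.
Alternative bid €507.7: Tariq is not highest (top rival bid is €898.3); payoff €0.
Change in payoff = €0 − (€0) = €0.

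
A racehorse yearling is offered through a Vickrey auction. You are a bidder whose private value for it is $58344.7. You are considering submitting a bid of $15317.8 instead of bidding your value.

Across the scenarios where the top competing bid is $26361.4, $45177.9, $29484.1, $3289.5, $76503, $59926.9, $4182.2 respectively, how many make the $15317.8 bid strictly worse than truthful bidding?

The deviation hurts exactly when the highest competing bid lies strictly between $15317.8 and $58344.7 — underbidding then forfeits a profitable win.
$26361.4: inside the interval → strictly worse (loss $31983.3).
$45177.9: inside the interval → strictly worse (loss $13166.8).
$29484.1: inside the interval → strictly worse (loss $28860.6).
$3289.5: below both → same outcome either way.
$76503: above both → same outcome either way.
$59926.9: above both → same outcome either way.
$4182.2: below both → same outcome either way.
Count: 3.

3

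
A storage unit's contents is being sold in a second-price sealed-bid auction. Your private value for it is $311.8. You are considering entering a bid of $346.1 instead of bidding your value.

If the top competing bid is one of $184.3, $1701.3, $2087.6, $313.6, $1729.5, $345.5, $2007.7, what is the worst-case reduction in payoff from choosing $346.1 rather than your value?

$33.7

$184.3: same outcome either way → loss $0.
$1701.3: same outcome either way → loss $0.
$2087.6: same outcome either way → loss $0.
$313.6: truthful gives $0, deviation gives −$1.8 → loss $1.8.
$1729.5: same outcome either way → loss $0.
$345.5: truthful gives $0, deviation gives −$33.7 → loss $33.7.
$2007.7: same outcome either way → loss $0.
Maximum loss: $33.7.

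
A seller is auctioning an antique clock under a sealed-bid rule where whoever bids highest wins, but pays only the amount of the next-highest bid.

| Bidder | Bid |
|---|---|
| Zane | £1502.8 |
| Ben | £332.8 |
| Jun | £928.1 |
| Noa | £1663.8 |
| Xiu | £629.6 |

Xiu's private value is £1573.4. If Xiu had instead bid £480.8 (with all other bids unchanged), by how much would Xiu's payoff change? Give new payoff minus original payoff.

£0

The highest bid among the other bidders is £1663.8; Xiu's bid doesn't change that.
Original bid £629.6: Xiu is not highest (top rival bid is £1663.8); payoff £0.
Alternative bid £480.8: Xiu is not highest (top rival bid is £1663.8); payoff £0.
Change in payoff = £0 − (£0) = £0.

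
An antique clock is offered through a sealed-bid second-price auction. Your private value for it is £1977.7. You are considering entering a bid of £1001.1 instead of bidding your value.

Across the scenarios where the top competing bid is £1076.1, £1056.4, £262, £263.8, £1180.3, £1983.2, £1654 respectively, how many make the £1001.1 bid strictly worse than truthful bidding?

The deviation hurts exactly when the highest competing bid lies strictly between £1001.1 and £1977.7 — underbidding then forfeits a profitable win.
£1076.1: inside the interval → strictly worse (loss £901.6).
£1056.4: inside the interval → strictly worse (loss £921.3).
£262: below both → same outcome either way.
£263.8: below both → same outcome either way.
£1180.3: inside the interval → strictly worse (loss £797.4).
£1983.2: above both → same outcome either way.
£1654: inside the interval → strictly worse (loss £323.7).
Count: 4.

4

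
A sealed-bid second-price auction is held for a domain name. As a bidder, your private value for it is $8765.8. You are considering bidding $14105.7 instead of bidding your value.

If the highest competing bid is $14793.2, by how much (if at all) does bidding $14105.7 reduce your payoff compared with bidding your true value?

Bidding your value $8765.8: you lose (since $8765.8 < $14793.2). Payoff $0.
Bidding $14105.7: you lose. Payoff $0.
Difference = $0 − $0 = $0; both bids lead to the same outcome because the competing bid is above both your value and your alternative bid.

$0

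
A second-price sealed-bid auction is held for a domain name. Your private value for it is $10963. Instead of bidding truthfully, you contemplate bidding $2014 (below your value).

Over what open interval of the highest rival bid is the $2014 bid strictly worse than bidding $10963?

($2014, $10963)

If the competing bid is below $2014, both bids win at the same price — no difference.
If it is above $10963, both bids lose — no difference.
If it lies strictly between $2014 and $10963, bidding your value wins at a price below your value (positive payoff) while bidding $2014 loses (payoff 0).
So the deviation strictly hurts on the open interval ($2014, $10963).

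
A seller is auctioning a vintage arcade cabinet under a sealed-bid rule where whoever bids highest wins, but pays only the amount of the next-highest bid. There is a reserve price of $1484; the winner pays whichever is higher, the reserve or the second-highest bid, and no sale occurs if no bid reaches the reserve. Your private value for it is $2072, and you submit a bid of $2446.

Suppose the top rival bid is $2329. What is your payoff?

−$257

Your bid $2446 is the highest and exceeds the reserve.
Price = max(second-highest bid, reserve) = max($2329, $1484) = $2329.
Payoff = $2072 − $2329 = −$257.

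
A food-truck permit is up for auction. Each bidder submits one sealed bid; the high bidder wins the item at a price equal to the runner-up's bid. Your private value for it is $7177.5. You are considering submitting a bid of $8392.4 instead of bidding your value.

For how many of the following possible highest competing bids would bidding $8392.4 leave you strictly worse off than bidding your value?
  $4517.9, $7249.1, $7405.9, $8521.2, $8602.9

The deviation hurts exactly when the highest competing bid lies strictly between $7177.5 and $8392.4 — overbidding then wins at a price above your value.
$4517.9: below both → same outcome either way.
$7249.1: inside the interval → strictly worse (loss $71.6).
$7405.9: inside the interval → strictly worse (loss $228.4).
$8521.2: above both → same outcome either way.
$8602.9: above both → same outcome either way.
Count: 2.

2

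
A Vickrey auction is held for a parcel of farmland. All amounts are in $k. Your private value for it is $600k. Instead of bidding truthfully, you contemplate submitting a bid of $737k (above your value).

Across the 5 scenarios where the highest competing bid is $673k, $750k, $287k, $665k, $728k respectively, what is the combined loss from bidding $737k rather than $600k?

The deviation costs you only when the competing bid falls strictly between $600k and $737k; elsewhere both bids give the same outcome.
$673k: truthful payoff $0k, deviation payoff −$73k → loss $73k.
$750k: outcomes coincide → loss $0k.
$287k: outcomes coincide → loss $0k.
$665k: truthful payoff $0k, deviation payoff −$65k → loss $65k.
$728k: truthful payoff $0k, deviation payoff −$128k → loss $128k.
Total loss = $73k + $65k + $128k = $266k.
In a second-price auction your bid sets only whether you win, not what you pay, so bidding your true value is weakly dominant.

$266k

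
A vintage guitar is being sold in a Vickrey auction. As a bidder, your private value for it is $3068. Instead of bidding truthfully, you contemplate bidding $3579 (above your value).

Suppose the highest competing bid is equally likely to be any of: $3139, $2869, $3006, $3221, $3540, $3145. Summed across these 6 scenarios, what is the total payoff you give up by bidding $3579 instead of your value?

$773

The deviation costs you only when the competing bid falls strictly between $3068 and $3579; elsewhere both bids give the same outcome.
$3139: truthful payoff $0, deviation payoff −$71 → loss $71.
$2869: outcomes coincide → loss $0.
$3006: outcomes coincide → loss $0.
$3221: truthful payoff $0, deviation payoff −$153 → loss $153.
$3540: truthful payoff $0, deviation payoff −$472 → loss $472.
$3145: truthful payoff $0, deviation payoff −$77 → loss $77.
Total loss = $71 + $153 + $472 + $77 = $773.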